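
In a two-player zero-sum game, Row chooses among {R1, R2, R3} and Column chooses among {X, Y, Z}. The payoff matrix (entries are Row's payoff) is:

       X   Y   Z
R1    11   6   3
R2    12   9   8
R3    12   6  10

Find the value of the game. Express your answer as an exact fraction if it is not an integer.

42/5

Row minima: R1 → 3, R2 → 8, R3 → 6; maximin = 8.
Column maxima: X → 12, Y → 9, Z → 10; minimax = 9.
8 ≠ 9, so there is no saddle point; optimal play is mixed.
R1 is strictly dominated by R2, so Row never plays it.
X is strictly dominated by Y (it gives Row strictly more in every row), so Column never plays it.
On the remaining 2×2 (R2, R3 vs Y, Z):
Let Row play R2 with probability p. Expected payoff against Y: 9p + 6(1−p) = 3p + 6; against Z: 8p + 10(1−p) = −2p + 10.
Setting these equal: 3p + 6 = −2p + 10 ⇒ 5p = 4 ⇒ p = 4/5, and the value is (3)·(4/5) + 6 = 42/5.
For Column: with q = P(Y), equating R2's and R3's payoffs gives q + 8 = −4q + 10 ⇒ q = 2/5.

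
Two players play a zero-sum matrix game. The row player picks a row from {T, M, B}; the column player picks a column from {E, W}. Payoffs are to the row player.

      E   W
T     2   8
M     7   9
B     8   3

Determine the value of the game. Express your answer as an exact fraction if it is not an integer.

Row minima: T → 2, M → 7, B → 3; maximin = 7.
Column maxima: E → 8, W → 9; minimax = 8.
7 ≠ 8, so there is no saddle point; optimal play is mixed.
T is strictly dominated by M, so the row player never plays it.
On the remaining 2×2 (M, B vs E, W):
Let the row player play M with probability p. Expected payoff against E: 7p + 8(1−p) = −p + 8; against W: 9p + 3(1−p) = 6p + 3.
Setting these equal: −p + 8 = 6p + 3 ⇒ −7p = -5 ⇒ p = 5/7, and the value is (-1)·(5/7) + 8 = 51/7.
For the column player: with q = P(E), equating M's and B's payoffs gives −2q + 9 = 5q + 3 ⇒ q = 6/7.

51/7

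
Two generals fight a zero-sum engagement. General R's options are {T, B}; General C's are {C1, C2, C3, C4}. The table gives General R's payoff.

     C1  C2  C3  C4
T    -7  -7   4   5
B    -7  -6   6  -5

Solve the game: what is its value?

Row minima: T → -7, B → -7; maximin = -7.
Column maxima: C1 → -7, C2 → -6, C3 → 6, C4 → 5; minimax = -7.
Since maximin = minimax = -7, there is a saddle point and the value is -7.

-7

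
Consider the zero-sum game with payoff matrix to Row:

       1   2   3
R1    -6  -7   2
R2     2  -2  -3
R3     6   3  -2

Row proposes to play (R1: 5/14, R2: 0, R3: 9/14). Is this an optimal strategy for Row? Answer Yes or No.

Yes

Against 1 this mix gives (5/14)·(-6) + (9/14)·6 = 12/7.
Against 2 this mix gives (5/14)·(-7) + (9/14)·3 = -4/7.
Against 3 this mix gives (5/14)·2 + (9/14)·(-2) = -4/7.
All of Column's active replies (2, 3) yield -4/7, and no column does worse for Row. The mix makes Column indifferent and guarantees -4/7, so it is optimal.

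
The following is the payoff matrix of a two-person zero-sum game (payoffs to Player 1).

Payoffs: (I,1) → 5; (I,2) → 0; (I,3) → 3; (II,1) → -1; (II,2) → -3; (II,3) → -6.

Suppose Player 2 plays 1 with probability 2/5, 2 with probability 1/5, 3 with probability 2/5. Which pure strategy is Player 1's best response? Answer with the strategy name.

Expected payoff of I: (2/5)·5 + (1/5)·0 + (2/5)·3 = 16/5.
Expected payoff of II: (2/5)·(-1) + (1/5)·(-3) + (2/5)·(-6) = -17/5.
The largest is 16/5, so Player 1's best response is I.

I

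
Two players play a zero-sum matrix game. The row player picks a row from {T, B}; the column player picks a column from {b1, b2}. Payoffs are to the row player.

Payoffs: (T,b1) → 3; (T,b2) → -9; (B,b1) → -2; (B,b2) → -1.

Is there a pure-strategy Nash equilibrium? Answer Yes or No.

Row minima: T → -9, B → -2; maximin = -2.
Column maxima: b1 → 3, b2 → -1; minimax = -1.
-2 ≠ -1, so no pure-strategy equilibrium exists.

No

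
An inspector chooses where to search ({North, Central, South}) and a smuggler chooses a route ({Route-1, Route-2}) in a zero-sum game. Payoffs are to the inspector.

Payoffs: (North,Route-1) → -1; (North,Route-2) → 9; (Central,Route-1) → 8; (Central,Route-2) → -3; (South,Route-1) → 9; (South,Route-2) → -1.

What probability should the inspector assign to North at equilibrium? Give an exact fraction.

1/2

Row minima: North → -1, Central → -3, South → -1; maximin = -1.
Column maxima: Route-1 → 9, Route-2 → 9; minimax = 9.
-1 ≠ 9, so there is no saddle point; optimal play is mixed.
Central is strictly dominated by South, so the inspector never plays it.
On the remaining 2×2 (North, South vs Route-1, Route-2):
Let the inspector play North with probability p. Expected payoff against Route-1: (-1)p + 9(1−p) = −10p + 9; against Route-2: 9p + (-1)(1−p) = 10p − 1.
Setting these equal: −10p + 9 = 10p − 1 ⇒ −20p = -10 ⇒ p = 1/2, and the value is (-10)·(1/2) + 9 = 4.
For the smuggler: with q = P(Route-1), equating North's and South's payoffs gives −10q + 9 = 10q − 1 ⇒ q = 1/2.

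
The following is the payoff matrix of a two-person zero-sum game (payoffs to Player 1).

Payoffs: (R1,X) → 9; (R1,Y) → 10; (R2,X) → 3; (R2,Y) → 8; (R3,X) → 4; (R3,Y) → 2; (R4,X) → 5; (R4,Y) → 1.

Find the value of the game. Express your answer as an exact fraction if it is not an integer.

9

Row minima: R1 → 9, R2 → 3, R3 → 2, R4 → 1; maximin = 9.
Column maxima: X → 9, Y → 10; minimax = 9.
Since maximin = minimax = 9, there is a saddle point and the value is 9.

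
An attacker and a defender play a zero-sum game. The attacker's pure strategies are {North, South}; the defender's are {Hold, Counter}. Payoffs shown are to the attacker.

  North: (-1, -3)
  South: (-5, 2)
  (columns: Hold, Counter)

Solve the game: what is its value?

-17/9

Row minima: North → -3, South → -5; maximin = -3.
Column maxima: Hold → -1, Counter → 2; minimax = -1.
-3 ≠ -1, so there is no saddle point; optimal play is mixed.
Let the attacker play North with probability p. Expected payoff against Hold: (-1)p + (-5)(1−p) = 4p − 5; against Counter: (-3)p + 2(1−p) = −5p + 2.
Setting these equal: 4p − 5 = −5p + 2 ⇒ 9p = 7 ⇒ p = 7/9, and the value is (4)·(7/9) − 5 = -17/9.
For the defender: with q = P(Hold), equating North's and South's payoffs gives 2q − 3 = −7q + 2 ⇒ q = 5/9.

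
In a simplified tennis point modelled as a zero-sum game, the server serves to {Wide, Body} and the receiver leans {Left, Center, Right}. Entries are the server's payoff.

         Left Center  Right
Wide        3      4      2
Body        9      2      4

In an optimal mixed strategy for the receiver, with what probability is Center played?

Row minima: Wide → 2, Body → 2; maximin = 2.
Column maxima: Left → 9, Center → 4, Right → 4; minimax = 4.
2 ≠ 4, so there is no saddle point; optimal play is mixed.
Left is strictly dominated by Right (it gives the server strictly more in every row), so the receiver never plays it.
On the remaining 2×2 (Wide, Body vs Center, Right):
Let the server play Wide with probability p. Expected payoff against Center: 4p + 2(1−p) = 2p + 2; against Right: 2p + 4(1−p) = −2p + 4.
Setting these equal: 2p + 2 = −2p + 4 ⇒ 4p = 2 ⇒ p = 1/2, and the value is (2)·(1/2) + 2 = 3.
For the receiver: with q = P(Center), equating Wide's and Body's payoffs gives 2q + 2 = −2q + 4 ⇒ q = 1/2.

1/2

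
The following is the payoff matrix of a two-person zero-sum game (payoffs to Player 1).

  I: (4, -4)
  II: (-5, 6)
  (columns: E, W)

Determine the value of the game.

Row minima: I → -4, II → -5; maximin = -4.
Column maxima: E → 4, W → 6; minimax = 4.
-4 ≠ 4, so there is no saddle point; optimal play is mixed.
Let Player 1 play I with probability p. Expected payoff against E: 4p + (-5)(1−p) = 9p − 5; against W: (-4)p + 6(1−p) = −10p + 6.
Setting these equal: 9p − 5 = −10p + 6 ⇒ 19p = 11 ⇒ p = 11/19, and the value is (9)·(11/19) − 5 = 4/19.
For Player 2: with q = P(E), equating I's and II's payoffs gives 8q − 4 = −11q + 6 ⇒ q = 10/19.

4/19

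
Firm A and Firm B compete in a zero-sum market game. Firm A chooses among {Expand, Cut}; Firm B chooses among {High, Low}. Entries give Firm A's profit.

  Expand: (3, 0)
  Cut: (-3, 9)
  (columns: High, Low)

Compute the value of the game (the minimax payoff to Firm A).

Row minima: Expand → 0, Cut → -3; maximin = 0.
Column maxima: High → 3, Low → 9; minimax = 3.
0 ≠ 3, so there is no saddle point; optimal play is mixed.
Let Firm A play Expand with probability p. Expected payoff against High: 3p + (-3)(1−p) = 6p − 3; against Low: 0p + 9(1−p) = −9p + 9.
Setting these equal: 6p − 3 = −9p + 9 ⇒ 15p = 12 ⇒ p = 4/5, and the value is (6)·(4/5) − 3 = 9/5.
For Firm B: with q = P(High), equating Expand's and Cut's payoffs gives 3q = −12q + 9 ⇒ q = 3/5.

9/5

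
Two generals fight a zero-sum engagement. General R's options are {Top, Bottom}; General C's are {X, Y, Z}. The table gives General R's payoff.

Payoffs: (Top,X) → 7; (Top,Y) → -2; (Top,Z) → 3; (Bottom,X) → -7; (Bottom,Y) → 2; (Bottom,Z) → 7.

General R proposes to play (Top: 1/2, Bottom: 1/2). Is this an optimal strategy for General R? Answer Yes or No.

Against X this mix gives (1/2)·7 + (1/2)·(-7) = 0.
Against Y this mix gives (1/2)·(-2) + (1/2)·2 = 0.
Against Z this mix gives (1/2)·3 + (1/2)·7 = 5.
All of General C's active replies (X, Y) yield 0, and no column does worse for General R. The mix makes General C indifferent and guarantees 0, so it is optimal.

Yes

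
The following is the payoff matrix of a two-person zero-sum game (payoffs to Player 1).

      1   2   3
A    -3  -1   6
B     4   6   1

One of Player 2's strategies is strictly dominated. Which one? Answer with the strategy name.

1 holds Player 1's payoff strictly below 2 in every row: -3 < -1, 4 < 6.
So 2 is strictly dominated for Player 2.

2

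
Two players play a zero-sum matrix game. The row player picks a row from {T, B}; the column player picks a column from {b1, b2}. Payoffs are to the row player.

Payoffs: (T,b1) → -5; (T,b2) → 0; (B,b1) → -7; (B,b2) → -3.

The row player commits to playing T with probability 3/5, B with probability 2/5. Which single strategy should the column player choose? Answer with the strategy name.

If the column player plays b1, the row player's expected payoff is (3/5)·(-5) + (2/5)·(-7) = -29/5.
If the column player plays b2, the row player's expected payoff is (3/5)·0 + (2/5)·(-3) = -6/5.
The column player minimizes the row player's payoff; the smallest is -29/5, so the best response is b1.

b1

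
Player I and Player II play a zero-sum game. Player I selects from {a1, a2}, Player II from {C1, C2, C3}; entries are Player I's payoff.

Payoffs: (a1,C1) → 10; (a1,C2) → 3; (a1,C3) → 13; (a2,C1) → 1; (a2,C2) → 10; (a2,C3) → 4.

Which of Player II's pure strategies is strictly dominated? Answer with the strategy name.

C1 holds Player I's payoff strictly below C3 in every row: 10 < 13, 1 < 4.
So C3 is strictly dominated for Player II.

C3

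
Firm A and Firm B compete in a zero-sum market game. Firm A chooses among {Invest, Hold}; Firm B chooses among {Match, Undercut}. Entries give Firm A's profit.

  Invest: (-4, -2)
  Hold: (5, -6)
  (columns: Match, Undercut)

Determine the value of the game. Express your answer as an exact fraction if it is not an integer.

Row minima: Invest → -4, Hold → -6; maximin = -4.
Column maxima: Match → 5, Undercut → -2; minimax = -2.
-4 ≠ -2, so there is no saddle point; optimal play is mixed.
Let Firm A play Invest with probability p. Expected payoff against Match: (-4)p + 5(1−p) = −9p + 5; against Undercut: (-2)p + (-6)(1−p) = 4p − 6.
Setting these equal: −9p + 5 = 4p − 6 ⇒ −13p = -11 ⇒ p = 11/13, and the value is (-9)·(11/13) + 5 = -34/13.
For Firm B: with q = P(Match), equating Invest's and Hold's payoffs gives −2q − 2 = 11q − 6 ⇒ q = 4/13.

-34/13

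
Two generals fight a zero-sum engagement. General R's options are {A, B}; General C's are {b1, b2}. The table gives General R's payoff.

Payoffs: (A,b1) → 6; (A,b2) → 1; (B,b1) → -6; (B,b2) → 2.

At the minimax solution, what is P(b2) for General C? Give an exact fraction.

Row minima: A → 1, B → -6; maximin = 1.
Column maxima: b1 → 6, b2 → 2; minimax = 2.
1 ≠ 2, so there is no saddle point; optimal play is mixed.
Let General R play A with probability p. Expected payoff against b1: 6p + (-6)(1−p) = 12p − 6; against b2: 1p + 2(1−p) = −p + 2.
Setting these equal: 12p − 6 = −p + 2 ⇒ 13p = 8 ⇒ p = 8/13, and the value is (12)·(8/13) − 6 = 18/13.
For General C: with q = P(b1), equating A's and B's payoffs gives 5q + 1 = −8q + 2 ⇒ q = 1/13.

12/13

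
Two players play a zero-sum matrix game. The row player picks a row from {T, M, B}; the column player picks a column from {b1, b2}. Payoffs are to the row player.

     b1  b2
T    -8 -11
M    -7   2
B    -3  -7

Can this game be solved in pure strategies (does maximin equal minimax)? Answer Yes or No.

Row minima: T → -11, M → -7, B → -7; maximin = -7.
Column maxima: b1 → -3, b2 → 2; minimax = -3.
-7 ≠ -3, so no pure-strategy equilibrium exists.

No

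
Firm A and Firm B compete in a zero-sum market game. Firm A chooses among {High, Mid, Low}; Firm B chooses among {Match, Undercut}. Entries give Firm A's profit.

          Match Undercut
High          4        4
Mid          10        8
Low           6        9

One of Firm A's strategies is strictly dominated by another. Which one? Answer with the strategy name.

Mid gives a strictly higher payoff than High against every column: 10 > 4, 8 > 4.
So High is strictly dominated and Firm A never plays it.

High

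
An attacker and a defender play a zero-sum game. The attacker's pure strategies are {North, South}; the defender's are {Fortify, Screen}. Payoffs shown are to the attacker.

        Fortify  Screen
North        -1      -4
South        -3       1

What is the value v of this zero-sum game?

-13/7

Row minima: North → -4, South → -3; maximin = -3.
Column maxima: Fortify → -1, Screen → 1; minimax = -1.
-3 ≠ -1, so there is no saddle point; optimal play is mixed.
Let the attacker play North with probability p. Expected payoff against Fortify: (-1)p + (-3)(1−p) = 2p − 3; against Screen: (-4)p + 1(1−p) = −5p + 1.
Setting these equal: 2p − 3 = −5p + 1 ⇒ 7p = 4 ⇒ p = 4/7, and the value is (2)·(4/7) − 3 = -13/7.
For the defender: with q = P(Fortify), equating North's and South's payoffs gives 3q − 4 = −4q + 1 ⇒ q = 5/7.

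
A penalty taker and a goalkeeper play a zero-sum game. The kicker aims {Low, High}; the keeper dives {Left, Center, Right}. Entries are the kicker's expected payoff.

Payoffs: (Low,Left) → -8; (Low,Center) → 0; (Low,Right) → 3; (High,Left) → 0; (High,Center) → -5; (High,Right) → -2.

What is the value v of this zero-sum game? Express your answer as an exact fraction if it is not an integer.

-40/13

Row minima: Low → -8, High → -5; maximin = -5.
Column maxima: Left → 0, Center → 0, Right → 3; minimax = 0.
-5 ≠ 0, so there is no saddle point; optimal play is mixed.
Right is strictly dominated by Center (it gives the kicker strictly more in every row), so the keeper never plays it.
On the remaining 2×2 (Low, High vs Left, Center):
Let the kicker play Low with probability p. Expected payoff against Left: (-8)p + 0(1−p) = −8p; against Center: 0p + (-5)(1−p) = 5p − 5.
Setting these equal: −8p = 5p − 5 ⇒ −13p = -5 ⇒ p = 5/13, and the value is (-8)·(5/13) = -40/13.
For the keeper: with q = P(Left), equating Low's and High's payoffs gives −8q = 5q − 5 ⇒ q = 5/13.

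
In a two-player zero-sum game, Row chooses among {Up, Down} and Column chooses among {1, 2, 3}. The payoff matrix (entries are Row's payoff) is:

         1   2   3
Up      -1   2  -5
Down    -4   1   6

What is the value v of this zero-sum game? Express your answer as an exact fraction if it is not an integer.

-13/7

Row minima: Up → -5, Down → -4; maximin = -4.
Column maxima: 1 → -1, 2 → 2, 3 → 6; minimax = -1.
-4 ≠ -1, so there is no saddle point; optimal play is mixed.
2 is strictly dominated by 1 (it gives Row strictly more in every row), so Column never plays it.
On the remaining 2×2 (Up, Down vs 1, 3):
Let Row play Up with probability p. Expected payoff against 1: (-1)p + (-4)(1−p) = 3p − 4; against 3: (-5)p + 6(1−p) = −11p + 6.
Setting these equal: 3p − 4 = −11p + 6 ⇒ 14p = 10 ⇒ p = 5/7, and the value is (3)·(5/7) − 4 = -13/7.
For Column: with q = P(1), equating Up's and Down's payoffs gives 4q − 5 = −10q + 6 ⇒ q = 11/14.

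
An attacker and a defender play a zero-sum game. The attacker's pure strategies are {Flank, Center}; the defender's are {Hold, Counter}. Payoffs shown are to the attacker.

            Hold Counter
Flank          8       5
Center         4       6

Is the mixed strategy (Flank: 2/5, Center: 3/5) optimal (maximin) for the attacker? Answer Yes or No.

Against Hold this mix gives (2/5)·8 + (3/5)·4 = 28/5.
Against Counter this mix gives (2/5)·5 + (3/5)·6 = 28/5.
All of the defender's active replies (Hold, Counter) yield 28/5, and no column does worse for the attacker. The mix makes the defender indifferent and guarantees 28/5, so it is optimal.

Yes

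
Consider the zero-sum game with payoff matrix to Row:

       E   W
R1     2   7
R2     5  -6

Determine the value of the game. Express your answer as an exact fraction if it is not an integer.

Row minima: R1 → 2, R2 → -6; maximin = 2.
Column maxima: E → 5, W → 7; minimax = 5.
2 ≠ 5, so there is no saddle point; optimal play is mixed.
Let Row play R1 with probability p. Expected payoff against E: 2p + 5(1−p) = −3p + 5; against W: 7p + (-6)(1−p) = 13p − 6.
Setting these equal: −3p + 5 = 13p − 6 ⇒ −16p = -11 ⇒ p = 11/16, and the value is (-3)·(11/16) + 5 = 47/16.
For Column: with q = P(E), equating R1's and R2's payoffs gives −5q + 7 = 11q − 6 ⇒ q = 13/16.

47/16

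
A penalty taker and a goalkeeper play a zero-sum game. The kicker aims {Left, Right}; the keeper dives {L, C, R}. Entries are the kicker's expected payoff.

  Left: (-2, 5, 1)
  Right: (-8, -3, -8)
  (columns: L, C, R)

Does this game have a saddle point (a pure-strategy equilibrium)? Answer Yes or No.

Row minima: Left → -2, Right → -8; maximin = -2.
Column maxima: L → -2, C → 5, R → 1; minimax = -2.
maximin = minimax = -2, so a saddle point exists.

Yes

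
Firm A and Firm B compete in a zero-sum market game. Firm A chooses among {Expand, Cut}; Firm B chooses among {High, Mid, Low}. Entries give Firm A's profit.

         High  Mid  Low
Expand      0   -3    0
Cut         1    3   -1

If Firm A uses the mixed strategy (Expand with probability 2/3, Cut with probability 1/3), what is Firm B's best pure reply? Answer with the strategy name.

Mid

If Firm B plays High, Firm A's expected payoff is (2/3)·0 + (1/3)·1 = 1/3.
If Firm B plays Mid, Firm A's expected payoff is (2/3)·(-3) + (1/3)·3 = -1.
If Firm B plays Low, Firm A's expected payoff is (2/3)·0 + (1/3)·(-1) = -1/3.
Firm B minimizes Firm A's payoff; the smallest is -1, so the best response is Mid.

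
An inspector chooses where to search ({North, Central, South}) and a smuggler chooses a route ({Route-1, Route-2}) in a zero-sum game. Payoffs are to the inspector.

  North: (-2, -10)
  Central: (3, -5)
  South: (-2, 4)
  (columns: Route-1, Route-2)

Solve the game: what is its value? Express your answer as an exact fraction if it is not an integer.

1/7

Row minima: North → -10, Central → -5, South → -2; maximin = -2.
Column maxima: Route-1 → 3, Route-2 → 4; minimax = 3.
-2 ≠ 3, so there is no saddle point; optimal play is mixed.
North is strictly dominated by Central, so the inspector never plays it.
On the remaining 2×2 (Central, South vs Route-1, Route-2):
Let the inspector play Central with probability p. Expected payoff against Route-1: 3p + (-2)(1−p) = 5p − 2; against Route-2: (-5)p + 4(1−p) = −9p + 4.
Setting these equal: 5p − 2 = −9p + 4 ⇒ 14p = 6 ⇒ p = 3/7, and the value is (5)·(3/7) − 2 = 1/7.
For the smuggler: with q = P(Route-1), equating Central's and South's payoffs gives 8q − 5 = −6q + 4 ⇒ q = 9/14.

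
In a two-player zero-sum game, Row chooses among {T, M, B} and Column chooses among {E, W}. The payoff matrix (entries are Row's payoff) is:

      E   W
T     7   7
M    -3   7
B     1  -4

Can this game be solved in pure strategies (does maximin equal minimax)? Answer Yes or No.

Yes

Row minima: T → 7, M → -3, B → -4; maximin = 7.
Column maxima: E → 7, W → 7; minimax = 7.
maximin = minimax = 7, so a saddle point exists.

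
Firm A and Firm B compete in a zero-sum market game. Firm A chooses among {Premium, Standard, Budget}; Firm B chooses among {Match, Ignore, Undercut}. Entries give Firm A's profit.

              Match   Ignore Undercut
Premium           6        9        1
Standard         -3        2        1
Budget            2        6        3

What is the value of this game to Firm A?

8/3

Row minima: Premium → 1, Standard → -3, Budget → 2; maximin = 2.
Column maxima: Match → 6, Ignore → 9, Undercut → 3; minimax = 3.
2 ≠ 3, so there is no saddle point; optimal play is mixed.
Standard is strictly dominated by Budget, so Firm A never plays it.
Ignore is strictly dominated by Match (it gives Firm A strictly more in every row), so Firm B never plays it.
On the remaining 2×2 (Premium, Budget vs Match, Undercut):
Let Firm A play Premium with probability p. Expected payoff against Match: 6p + 2(1−p) = 4p + 2; against Undercut: 1p + 3(1−p) = −2p + 3.
Setting these equal: 4p + 2 = −2p + 3 ⇒ 6p = 1 ⇒ p = 1/6, and the value is (4)·(1/6) + 2 = 8/3.
For Firm B: with q = P(Match), equating Premium's and Budget's payoffs gives 5q + 1 = −q + 3 ⇒ q = 1/3.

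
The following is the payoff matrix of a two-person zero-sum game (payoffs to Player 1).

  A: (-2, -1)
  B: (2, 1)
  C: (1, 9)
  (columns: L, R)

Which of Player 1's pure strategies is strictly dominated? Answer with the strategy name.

A

B gives a strictly higher payoff than A against every column: 2 > -2, 1 > -1.
So A is strictly dominated and Player 1 never plays it.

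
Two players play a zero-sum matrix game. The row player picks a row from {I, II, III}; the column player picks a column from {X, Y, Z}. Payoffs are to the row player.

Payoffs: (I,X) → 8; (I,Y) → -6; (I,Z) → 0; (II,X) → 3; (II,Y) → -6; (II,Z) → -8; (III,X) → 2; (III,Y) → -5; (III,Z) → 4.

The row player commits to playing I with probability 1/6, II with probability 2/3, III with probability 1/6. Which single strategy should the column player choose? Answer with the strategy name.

Y

If the column player plays X, the row player's expected payoff is (1/6)·8 + (2/3)·3 + (1/6)·2 = 11/3.
If the column player plays Y, the row player's expected payoff is (1/6)·(-6) + (2/3)·(-6) + (1/6)·(-5) = -35/6.
If the column player plays Z, the row player's expected payoff is (1/6)·0 + (2/3)·(-8) + (1/6)·4 = -14/3.
The column player minimizes the row player's payoff; the smallest is -35/6, so the best response is Y.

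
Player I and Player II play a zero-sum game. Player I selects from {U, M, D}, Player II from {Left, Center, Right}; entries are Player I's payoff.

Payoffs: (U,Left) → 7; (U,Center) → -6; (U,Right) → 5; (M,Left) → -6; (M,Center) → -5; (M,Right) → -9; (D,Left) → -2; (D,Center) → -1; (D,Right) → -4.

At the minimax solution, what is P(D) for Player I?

11/14

Row minima: U → -6, M → -9, D → -4; maximin = -4.
Column maxima: Left → 7, Center → -1, Right → 5; minimax = -1.
-4 ≠ -1, so there is no saddle point; optimal play is mixed.
M is strictly dominated by D, so Player I never plays it.
Left is strictly dominated by Right (it gives Player I strictly more in every row), so Player II never plays it.
On the remaining 2×2 (U, D vs Center, Right):
Let Player I play U with probability p. Expected payoff against Center: (-6)p + (-1)(1−p) = −5p − 1; against Right: 5p + (-4)(1−p) = 9p − 4.
Setting these equal: −5p − 1 = 9p − 4 ⇒ −14p = -3 ⇒ p = 3/14, and the value is (-5)·(3/14) − 1 = -29/14.
For Player II: with q = P(Center), equating U's and D's payoffs gives −11q + 5 = 3q − 4 ⇒ q = 9/14.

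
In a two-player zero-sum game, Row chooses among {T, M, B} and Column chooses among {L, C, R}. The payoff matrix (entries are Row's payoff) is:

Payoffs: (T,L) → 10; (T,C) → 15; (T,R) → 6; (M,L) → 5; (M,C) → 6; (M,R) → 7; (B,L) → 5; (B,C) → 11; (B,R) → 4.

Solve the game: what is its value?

Row minima: T → 6, M → 5, B → 4; maximin = 6.
Column maxima: L → 10, C → 15, R → 7; minimax = 7.
6 ≠ 7, so there is no saddle point; optimal play is mixed.
B is strictly dominated by T, so Row never plays it.
C is strictly dominated by L (it gives Row strictly more in every row), so Column never plays it.
On the remaining 2×2 (T, M vs L, R):
Let Row play T with probability p. Expected payoff against L: 10p + 5(1−p) = 5p + 5; against R: 6p + 7(1−p) = −p + 7.
Setting these equal: 5p + 5 = −p + 7 ⇒ 6p = 2 ⇒ p = 1/3, and the value is (5)·(1/3) + 5 = 20/3.
For Column: with q = P(L), equating T's and M's payoffs gives 4q + 6 = −2q + 7 ⇒ q = 1/6.

20/3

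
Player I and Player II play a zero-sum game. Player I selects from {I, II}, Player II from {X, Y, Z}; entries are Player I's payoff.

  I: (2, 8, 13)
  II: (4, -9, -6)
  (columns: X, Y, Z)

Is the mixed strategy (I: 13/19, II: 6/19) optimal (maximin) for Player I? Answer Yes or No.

Yes

Against X this mix gives (13/19)·2 + (6/19)·4 = 50/19.
Against Y this mix gives (13/19)·8 + (6/19)·(-9) = 50/19.
Against Z this mix gives (13/19)·13 + (6/19)·(-6) = 7.
All of Player II's active replies (X, Y) yield 50/19, and no column does worse for Player I. The mix makes Player II indifferent and guarantees 50/19, so it is optimal.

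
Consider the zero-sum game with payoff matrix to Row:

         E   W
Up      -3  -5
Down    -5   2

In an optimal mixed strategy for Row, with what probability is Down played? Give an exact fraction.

Row minima: Up → -5, Down → -5; maximin = -5.
Column maxima: E → -3, W → 2; minimax = -3.
-5 ≠ -3, so there is no saddle point; optimal play is mixed.
Let Row play Up with probability p. Expected payoff against E: (-3)p + (-5)(1−p) = 2p − 5; against W: (-5)p + 2(1−p) = −7p + 2.
Setting these equal: 2p − 5 = −7p + 2 ⇒ 9p = 7 ⇒ p = 7/9, and the value is (2)·(7/9) − 5 = -31/9.
For Column: with q = P(E), equating Up's and Down's payoffs gives 2q − 5 = −7q + 2 ⇒ q = 7/9.

2/9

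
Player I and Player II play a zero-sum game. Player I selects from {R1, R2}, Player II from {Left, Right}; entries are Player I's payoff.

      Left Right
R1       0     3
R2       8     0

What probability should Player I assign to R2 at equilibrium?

3/11

Row minima: R1 → 0, R2 → 0; maximin = 0.
Column maxima: Left → 8, Right → 3; minimax = 3.
0 ≠ 3, so there is no saddle point; optimal play is mixed.
Let Player I play R1 with probability p. Expected payoff against Left: 0p + 8(1−p) = −8p + 8; against Right: 3p + 0(1−p) = 3p.
Setting these equal: −8p + 8 = 3p ⇒ −11p = -8 ⇒ p = 8/11, and the value is (-8)·(8/11) + 8 = 24/11.
For Player II: with q = P(Left), equating R1's and R2's payoffs gives −3q + 3 = 8q ⇒ q = 3/11.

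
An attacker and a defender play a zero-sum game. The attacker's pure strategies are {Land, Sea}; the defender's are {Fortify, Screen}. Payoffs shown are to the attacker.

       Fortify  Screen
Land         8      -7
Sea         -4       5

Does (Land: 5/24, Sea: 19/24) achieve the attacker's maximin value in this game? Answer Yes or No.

Against Fortify this mix gives (5/24)·8 + (19/24)·(-4) = -3/2.
Against Screen this mix gives (5/24)·(-7) + (19/24)·5 = 5/2.
The defender will play Fortify, holding the attacker to -3/2. Shifting weight toward the row that does better against Fortify would raise this floor (the equalizing mix achieves 1/2 against both Fortify and Screen), so the proposed strategy is not optimal.

No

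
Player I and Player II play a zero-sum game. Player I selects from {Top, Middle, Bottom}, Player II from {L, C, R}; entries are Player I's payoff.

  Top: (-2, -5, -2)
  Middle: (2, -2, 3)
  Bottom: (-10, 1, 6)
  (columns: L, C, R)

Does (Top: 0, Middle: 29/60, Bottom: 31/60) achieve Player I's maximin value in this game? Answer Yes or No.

No

Against L this mix gives (29/60)·2 + (31/60)·(-10) = -21/5.
Against C this mix gives (29/60)·(-2) + (31/60)·1 = -9/20.
Against R this mix gives (29/60)·3 + (31/60)·6 = 91/20.
Player II will play L, holding Player I to -21/5. Shifting weight toward the row that does better against L would raise this floor (the equalizing mix achieves -6/5 against both L and C), so the proposed strategy is not optimal.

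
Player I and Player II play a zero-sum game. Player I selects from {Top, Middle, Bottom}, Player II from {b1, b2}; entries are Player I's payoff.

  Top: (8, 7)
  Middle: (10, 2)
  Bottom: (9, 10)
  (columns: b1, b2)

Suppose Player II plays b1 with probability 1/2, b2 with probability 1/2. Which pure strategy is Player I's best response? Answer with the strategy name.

Bottom

Expected payoff of Top: (1/2)·8 + (1/2)·7 = 15/2.
Expected payoff of Middle: (1/2)·10 + (1/2)·2 = 6.
Expected payoff of Bottom: (1/2)·9 + (1/2)·10 = 19/2.
The largest is 19/2, so Player I's best response is Bottom.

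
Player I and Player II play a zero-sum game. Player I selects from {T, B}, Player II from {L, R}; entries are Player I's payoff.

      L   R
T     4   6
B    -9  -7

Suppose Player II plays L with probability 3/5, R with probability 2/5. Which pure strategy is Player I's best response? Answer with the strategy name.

T

Expected payoff of T: (3/5)·4 + (2/5)·6 = 24/5.
Expected payoff of B: (3/5)·(-9) + (2/5)·(-7) = -41/5.
The largest is 24/5, so Player I's best response is T.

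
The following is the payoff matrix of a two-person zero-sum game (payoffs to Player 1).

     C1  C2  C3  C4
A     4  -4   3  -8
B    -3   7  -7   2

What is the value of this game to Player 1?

Row minima: A → -8, B → -7; maximin = -7.
Column maxima: C1 → 4, C2 → 7, C3 → 3, C4 → 2; minimax = 2.
-7 ≠ 2, so there is no saddle point; optimal play is mixed.
C1 is strictly dominated by C3 (it gives Player 1 strictly more in every row), so Player 2 never plays it.
C2 is strictly dominated by C4 (it gives Player 1 strictly more in every row), so Player 2 never plays it.
On the remaining 2×2 (A, B vs C3, C4):
Let Player 1 play A with probability p. Expected payoff against C3: 3p + (-7)(1−p) = 10p − 7; against C4: (-8)p + 2(1−p) = −10p + 2.
Setting these equal: 10p − 7 = −10p + 2 ⇒ 20p = 9 ⇒ p = 9/20, and the value is (10)·(9/20) − 7 = -5/2.
For Player 2: with q = P(C3), equating A's and B's payoffs gives 11q − 8 = −9q + 2 ⇒ q = 1/2.

-5/2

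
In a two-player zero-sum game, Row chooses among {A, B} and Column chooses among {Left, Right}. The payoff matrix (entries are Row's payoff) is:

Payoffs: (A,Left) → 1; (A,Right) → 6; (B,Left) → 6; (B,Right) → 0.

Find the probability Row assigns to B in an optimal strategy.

5/11

Row minima: A → 1, B → 0; maximin = 1.
Column maxima: Left → 6, Right → 6; minimax = 6.
1 ≠ 6, so there is no saddle point; optimal play is mixed.
Let Row play A with probability p. Expected payoff against Left: 1p + 6(1−p) = −5p + 6; against Right: 6p + 0(1−p) = 6p.
Setting these equal: −5p + 6 = 6p ⇒ −11p = -6 ⇒ p = 6/11, and the value is (-5)·(6/11) + 6 = 36/11.
For Column: with q = P(Left), equating A's and B's payoffs gives −5q + 6 = 6q ⇒ q = 6/11.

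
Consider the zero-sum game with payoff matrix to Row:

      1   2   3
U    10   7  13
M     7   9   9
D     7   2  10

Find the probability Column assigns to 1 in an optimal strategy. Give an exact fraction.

2/5

Row minima: U → 7, M → 7, D → 2; maximin = 7.
Column maxima: 1 → 10, 2 → 9, 3 → 13; minimax = 9.
7 ≠ 9, so there is no saddle point; optimal play is mixed.
D is strictly dominated by U, so Row never plays it.
3 is strictly dominated by 1 (it gives Row strictly more in every row), so Column never plays it.
On the remaining 2×2 (U, M vs 1, 2):
Let Row play U with probability p. Expected payoff against 1: 10p + 7(1−p) = 3p + 7; against 2: 7p + 9(1−p) = −2p + 9.
Setting these equal: 3p + 7 = −2p + 9 ⇒ 5p = 2 ⇒ p = 2/5, and the value is (3)·(2/5) + 7 = 41/5.
For Column: with q = P(1), equating U's and M's payoffs gives 3q + 7 = −2q + 9 ⇒ q = 2/5.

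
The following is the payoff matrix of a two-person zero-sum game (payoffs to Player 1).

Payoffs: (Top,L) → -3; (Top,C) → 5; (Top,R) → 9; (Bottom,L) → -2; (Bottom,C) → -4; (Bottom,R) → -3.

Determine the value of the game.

Row minima: Top → -3, Bottom → -4; maximin = -3.
Column maxima: L → -2, C → 5, R → 9; minimax = -2.
-3 ≠ -2, so there is no saddle point; optimal play is mixed.
R is strictly dominated by C (it gives Player 1 strictly more in every row), so Player 2 never plays it.
On the remaining 2×2 (Top, Bottom vs L, C):
Let Player 1 play Top with probability p. Expected payoff against L: (-3)p + (-2)(1−p) = −p − 2; against C: 5p + (-4)(1−p) = 9p − 4.
Setting these equal: −p − 2 = 9p − 4 ⇒ −10p = -2 ⇒ p = 1/5, and the value is (-1)·(1/5) − 2 = -11/5.
For Player 2: with q = P(L), equating Top's and Bottom's payoffs gives −8q + 5 = 2q − 4 ⇒ q = 9/10.

-11/5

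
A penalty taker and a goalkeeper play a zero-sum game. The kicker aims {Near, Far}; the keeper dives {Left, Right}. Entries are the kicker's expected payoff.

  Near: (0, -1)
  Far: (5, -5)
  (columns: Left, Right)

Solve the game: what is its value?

-1

Row minima: Near → -1, Far → -5; maximin = -1.
Column maxima: Left → 5, Right → -1; minimax = -1.
Since maximin = minimax = -1, there is a saddle point and the value is -1.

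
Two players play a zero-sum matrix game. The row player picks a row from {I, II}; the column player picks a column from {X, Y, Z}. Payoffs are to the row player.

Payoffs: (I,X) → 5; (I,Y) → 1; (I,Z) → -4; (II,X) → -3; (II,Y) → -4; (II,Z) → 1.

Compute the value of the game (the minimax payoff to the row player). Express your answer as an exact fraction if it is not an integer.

Row minima: I → -4, II → -4; maximin = -4.
Column maxima: X → 5, Y → 1, Z → 1; minimax = 1.
-4 ≠ 1, so there is no saddle point; optimal play is mixed.
X is strictly dominated by Y (it gives the row player strictly more in every row), so the column player never plays it.
On the remaining 2×2 (I, II vs Y, Z):
Let the row player play I with probability p. Expected payoff against Y: 1p + (-4)(1−p) = 5p − 4; against Z: (-4)p + 1(1−p) = −5p + 1.
Setting these equal: 5p − 4 = −5p + 1 ⇒ 10p = 5 ⇒ p = 1/2, and the value is (5)·(1/2) − 4 = -3/2.
For the column player: with q = P(Y), equating I's and II's payoffs gives 5q − 4 = −5q + 1 ⇒ q = 1/2.

-3/2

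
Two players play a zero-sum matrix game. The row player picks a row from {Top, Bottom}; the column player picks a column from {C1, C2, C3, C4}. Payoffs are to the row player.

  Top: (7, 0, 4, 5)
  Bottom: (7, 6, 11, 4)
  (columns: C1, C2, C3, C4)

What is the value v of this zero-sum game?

30/7

Row minima: Top → 0, Bottom → 4; maximin = 4.
Column maxima: C1 → 7, C2 → 6, C3 → 11, C4 → 5; minimax = 5.
4 ≠ 5, so there is no saddle point; optimal play is mixed.
C1 is strictly dominated by C2 (it gives the row player strictly more in every row), so the column player never plays it.
C3 is strictly dominated by C2 (it gives the row player strictly more in every row), so the column player never plays it.
On the remaining 2×2 (Top, Bottom vs C2, C4):
Let the row player play Top with probability p. Expected payoff against C2: 0p + 6(1−p) = −6p + 6; against C4: 5p + 4(1−p) = p + 4.
Setting these equal: −6p + 6 = p + 4 ⇒ −7p = -2 ⇒ p = 2/7, and the value is (-6)·(2/7) + 6 = 30/7.
For the column player: with q = P(C2), equating Top's and Bottom's payoffs gives −5q + 5 = 2q + 4 ⇒ q = 1/7.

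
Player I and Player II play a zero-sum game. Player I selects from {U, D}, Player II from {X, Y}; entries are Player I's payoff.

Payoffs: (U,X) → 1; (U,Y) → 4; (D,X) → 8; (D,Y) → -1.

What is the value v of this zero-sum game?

11/4

Row minima: U → 1, D → -1; maximin = 1.
Column maxima: X → 8, Y → 4; minimax = 4.
1 ≠ 4, so there is no saddle point; optimal play is mixed.
Let Player I play U with probability p. Expected payoff against X: 1p + 8(1−p) = −7p + 8; against Y: 4p + (-1)(1−p) = 5p − 1.
Setting these equal: −7p + 8 = 5p − 1 ⇒ −12p = -9 ⇒ p = 3/4, and the value is (-7)·(3/4) + 8 = 11/4.
For Player II: with q = P(X), equating U's and D's payoffs gives −3q + 4 = 9q − 1 ⇒ q = 5/12.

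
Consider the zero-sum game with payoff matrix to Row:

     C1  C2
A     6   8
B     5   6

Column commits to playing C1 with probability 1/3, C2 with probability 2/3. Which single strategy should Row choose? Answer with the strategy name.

Expected payoff of A: (1/3)·6 + (2/3)·8 = 22/3.
Expected payoff of B: (1/3)·5 + (2/3)·6 = 17/3.
The largest is 22/3, so Row's best response is A.

A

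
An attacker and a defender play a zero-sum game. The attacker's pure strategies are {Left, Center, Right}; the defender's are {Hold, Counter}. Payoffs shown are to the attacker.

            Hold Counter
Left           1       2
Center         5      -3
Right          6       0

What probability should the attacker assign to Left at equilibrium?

Row minima: Left → 1, Center → -3, Right → 0; maximin = 1.
Column maxima: Hold → 6, Counter → 2; minimax = 2.
1 ≠ 2, so there is no saddle point; optimal play is mixed.
Center is strictly dominated by Right, so the attacker never plays it.
On the remaining 2×2 (Left, Right vs Hold, Counter):
Let the attacker play Left with probability p. Expected payoff against Hold: 1p + 6(1−p) = −5p + 6; against Counter: 2p + 0(1−p) = 2p.
Setting these equal: −5p + 6 = 2p ⇒ −7p = -6 ⇒ p = 6/7, and the value is (-5)·(6/7) + 6 = 12/7.
For the defender: with q = P(Hold), equating Left's and Right's payoffs gives −q + 2 = 6q ⇒ q = 2/7.

6/7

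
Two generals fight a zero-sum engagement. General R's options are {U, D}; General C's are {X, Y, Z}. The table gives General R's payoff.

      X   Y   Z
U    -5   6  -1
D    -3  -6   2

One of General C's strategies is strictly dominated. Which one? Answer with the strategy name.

Z

X holds General R's payoff strictly below Z in every row: -5 < -1, -3 < 2.
So Z is strictly dominated for General C.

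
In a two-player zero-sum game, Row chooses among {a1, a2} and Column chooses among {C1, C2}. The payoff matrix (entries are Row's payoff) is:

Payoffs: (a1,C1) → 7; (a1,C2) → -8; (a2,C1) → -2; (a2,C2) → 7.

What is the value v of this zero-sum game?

11/8

Row minima: a1 → -8, a2 → -2; maximin = -2.
Column maxima: C1 → 7, C2 → 7; minimax = 7.
-2 ≠ 7, so there is no saddle point; optimal play is mixed.
Let Row play a1 with probability p. Expected payoff against C1: 7p + (-2)(1−p) = 9p − 2; against C2: (-8)p + 7(1−p) = −15p + 7.
Setting these equal: 9p − 2 = −15p + 7 ⇒ 24p = 9 ⇒ p = 3/8, and the value is (9)·(3/8) − 2 = 11/8.
For Column: with q = P(C1), equating a1's and a2's payoffs gives 15q − 8 = −9q + 7 ⇒ q = 5/8.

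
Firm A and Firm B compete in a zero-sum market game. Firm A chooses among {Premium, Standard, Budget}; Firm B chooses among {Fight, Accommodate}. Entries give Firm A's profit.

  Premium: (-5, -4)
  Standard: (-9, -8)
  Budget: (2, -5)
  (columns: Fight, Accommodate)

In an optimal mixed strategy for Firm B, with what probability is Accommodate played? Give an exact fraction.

Row minima: Premium → -5, Standard → -9, Budget → -5; maximin = -5.
Column maxima: Fight → 2, Accommodate → -4; minimax = -4.
-5 ≠ -4, so there is no saddle point; optimal play is mixed.
Standard is strictly dominated by Premium, so Firm A never plays it.
On the remaining 2×2 (Premium, Budget vs Fight, Accommodate):
Let Firm A play Premium with probability p. Expected payoff against Fight: (-5)p + 2(1−p) = −7p + 2; against Accommodate: (-4)p + (-5)(1−p) = p − 5.
Setting these equal: −7p + 2 = p − 5 ⇒ −8p = -7 ⇒ p = 7/8, and the value is (-7)·(7/8) + 2 = -33/8.
For Firm B: with q = P(Fight), equating Premium's and Budget's payoffs gives −q − 4 = 7q − 5 ⇒ q = 1/8.

7/8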